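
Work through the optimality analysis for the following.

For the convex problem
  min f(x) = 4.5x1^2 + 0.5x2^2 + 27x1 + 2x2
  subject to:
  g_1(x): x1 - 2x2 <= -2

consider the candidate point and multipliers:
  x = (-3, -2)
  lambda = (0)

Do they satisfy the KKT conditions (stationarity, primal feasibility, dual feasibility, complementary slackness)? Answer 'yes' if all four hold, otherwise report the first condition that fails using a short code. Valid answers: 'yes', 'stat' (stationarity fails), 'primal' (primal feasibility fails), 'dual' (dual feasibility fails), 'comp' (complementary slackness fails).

Gradient of f: grad f(x) = Q x + c = (0, 0)
Constraint values g_i(x) = a_i^T x - b_i:
  g_1((-3, -2)) = 3
Stationarity residual: grad f(x) + sum_i lambda_i a_i = (0, 0)
  -> stationarity OK
Primal feasibility (all g_i <= 0): FAILS
Dual feasibility (all lambda_i >= 0): OK
Complementary slackness (lambda_i * g_i(x) = 0 for all i): OK

Verdict: the first failing condition is primal_feasibility -> primal.

primal


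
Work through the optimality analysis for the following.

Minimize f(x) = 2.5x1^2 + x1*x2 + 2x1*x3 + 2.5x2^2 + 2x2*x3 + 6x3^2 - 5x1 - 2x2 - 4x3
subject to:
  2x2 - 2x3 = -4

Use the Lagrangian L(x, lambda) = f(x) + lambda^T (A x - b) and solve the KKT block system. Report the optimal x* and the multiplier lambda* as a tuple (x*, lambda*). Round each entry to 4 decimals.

Form the Lagrangian:
  L(x, lambda) = (1/2) x^T Q x + c^T x + lambda^T (A x - b)
Stationarity (grad_x L = 0): Q x + c + A^T lambda = 0.
Primal feasibility: A x = b.

This gives the KKT block system:
  [ Q   A^T ] [ x     ]   [-c ]
  [ A    0  ] [ lambda ] = [ b ]

Solving the linear system:
  x*      = (0.9062, -1.1771, 0.8229)
  lambda* = (2.6667)
  f(x*)   = 2.599

x* = (0.9062, -1.1771, 0.8229), lambda* = (2.6667)


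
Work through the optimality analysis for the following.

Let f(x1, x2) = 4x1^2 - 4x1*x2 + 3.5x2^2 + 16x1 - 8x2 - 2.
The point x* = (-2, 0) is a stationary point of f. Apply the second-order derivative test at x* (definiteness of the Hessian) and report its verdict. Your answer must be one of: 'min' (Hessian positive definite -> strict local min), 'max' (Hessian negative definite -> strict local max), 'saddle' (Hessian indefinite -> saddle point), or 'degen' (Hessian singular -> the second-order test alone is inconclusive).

Compute the Hessian H = grad^2 f:
  H = [[8, -4], [-4, 7]]
Verify stationarity: grad f(x*) = H x* + g = (0, 0).
Eigenvalues of H: 3.4689, 11.5311.
Both eigenvalues > 0, so H is positive definite -> x* is a strict local min.

min


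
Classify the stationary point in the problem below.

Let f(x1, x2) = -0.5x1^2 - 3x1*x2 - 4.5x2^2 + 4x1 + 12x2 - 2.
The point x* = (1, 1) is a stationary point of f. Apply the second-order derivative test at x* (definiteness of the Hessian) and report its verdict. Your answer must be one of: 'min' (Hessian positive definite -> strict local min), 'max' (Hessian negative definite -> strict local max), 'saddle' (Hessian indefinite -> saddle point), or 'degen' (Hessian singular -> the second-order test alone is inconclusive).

Compute the Hessian H = grad^2 f:
  H = [[-1, -3], [-3, -9]]
Verify stationarity: grad f(x*) = H x* + g = (0, 0).
Eigenvalues of H: -10, 0.
H has a zero eigenvalue (singular; negative semidefinite but not definite), so H is neither positive definite, negative definite, nor indefinite. The second-order test alone is inconclusive -> degen.
(Indeed, f is constant along the null direction of H through x*, so x* is not a strict local extremum.)

degen


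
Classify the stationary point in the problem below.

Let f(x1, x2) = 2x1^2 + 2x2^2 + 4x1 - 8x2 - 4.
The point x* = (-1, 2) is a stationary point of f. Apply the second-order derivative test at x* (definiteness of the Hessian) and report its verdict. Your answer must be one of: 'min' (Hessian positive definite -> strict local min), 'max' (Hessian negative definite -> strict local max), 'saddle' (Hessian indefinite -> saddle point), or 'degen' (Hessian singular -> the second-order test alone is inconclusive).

Compute the Hessian H = grad^2 f:
  H = [[4, 0], [0, 4]]
Verify stationarity: grad f(x*) = H x* + g = (0, 0).
Eigenvalues of H: 4, 4.
Both eigenvalues > 0, so H is positive definite -> x* is a strict local min.

min


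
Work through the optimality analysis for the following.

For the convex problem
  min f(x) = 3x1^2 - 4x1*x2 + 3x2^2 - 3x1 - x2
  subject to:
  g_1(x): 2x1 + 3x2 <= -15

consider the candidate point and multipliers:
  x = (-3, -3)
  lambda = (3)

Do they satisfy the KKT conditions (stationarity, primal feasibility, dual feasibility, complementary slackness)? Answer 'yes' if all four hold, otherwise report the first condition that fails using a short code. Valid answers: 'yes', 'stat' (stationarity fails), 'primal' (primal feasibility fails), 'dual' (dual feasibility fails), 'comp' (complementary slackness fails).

Gradient of f: grad f(x) = Q x + c = (-9, -7)
Constraint values g_i(x) = a_i^T x - b_i:
  g_1((-3, -3)) = 0
Stationarity residual: grad f(x) + sum_i lambda_i a_i = (-3, 2)
  -> stationarity FAILS
Primal feasibility (all g_i <= 0): OK
Dual feasibility (all lambda_i >= 0): OK
Complementary slackness (lambda_i * g_i(x) = 0 for all i): OK

Verdict: the first failing condition is stationarity -> stat.

stat


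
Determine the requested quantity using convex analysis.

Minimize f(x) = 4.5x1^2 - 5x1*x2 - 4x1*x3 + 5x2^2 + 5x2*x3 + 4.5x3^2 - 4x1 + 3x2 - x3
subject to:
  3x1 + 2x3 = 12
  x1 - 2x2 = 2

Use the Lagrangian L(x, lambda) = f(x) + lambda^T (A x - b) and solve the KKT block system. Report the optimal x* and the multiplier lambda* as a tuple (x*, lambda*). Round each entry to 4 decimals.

Form the Lagrangian:
  L(x, lambda) = (1/2) x^T Q x + c^T x + lambda^T (A x - b)
Stationarity (grad_x L = 0): Q x + c + A^T lambda = 0.
Primal feasibility: A x = b.

This gives the KKT block system:
  [ Q   A^T ] [ x     ]   [-c ]
  [ A    0  ] [ lambda ] = [ b ]

Solving the linear system:
  x*      = (2.672, 0.336, 1.992)
  lambda* = (-3.96, 1.48)
  f(x*)   = 16.444

x* = (2.672, 0.336, 1.992), lambda* = (-3.96, 1.48)


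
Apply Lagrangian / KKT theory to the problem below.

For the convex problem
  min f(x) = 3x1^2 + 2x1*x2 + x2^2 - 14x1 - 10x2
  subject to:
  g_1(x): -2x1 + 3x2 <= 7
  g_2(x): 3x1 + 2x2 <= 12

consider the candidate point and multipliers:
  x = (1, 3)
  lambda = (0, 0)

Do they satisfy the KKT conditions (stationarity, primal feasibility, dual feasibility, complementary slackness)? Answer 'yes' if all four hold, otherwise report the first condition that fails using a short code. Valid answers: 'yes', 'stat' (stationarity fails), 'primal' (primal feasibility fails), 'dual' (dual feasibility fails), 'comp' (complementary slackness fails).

Gradient of f: grad f(x) = Q x + c = (-2, -2)
Constraint values g_i(x) = a_i^T x - b_i:
  g_1((1, 3)) = 0
  g_2((1, 3)) = -3
Stationarity residual: grad f(x) + sum_i lambda_i a_i = (-2, -2)
  -> stationarity FAILS
Primal feasibility (all g_i <= 0): OK
Dual feasibility (all lambda_i >= 0): OK
Complementary slackness (lambda_i * g_i(x) = 0 for all i): OK

Verdict: the first failing condition is stationarity -> stat.

stat


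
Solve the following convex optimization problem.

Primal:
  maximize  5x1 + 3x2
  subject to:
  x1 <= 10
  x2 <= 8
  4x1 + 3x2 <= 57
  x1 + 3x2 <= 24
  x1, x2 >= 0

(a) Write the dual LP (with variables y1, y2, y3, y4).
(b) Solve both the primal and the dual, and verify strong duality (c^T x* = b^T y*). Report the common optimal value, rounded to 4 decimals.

The standard primal-dual pair for 'max c^T x s.t. A x <= b, x >= 0' is:
  Dual:  min b^T y  s.t.  A^T y >= c,  y >= 0.

So the dual LP is:
  minimize  10y1 + 8y2 + 57y3 + 24y4
  subject to:
    y1 + 4y3 + y4 >= 5
    y2 + 3y3 + 3y4 >= 3
    y1, y2, y3, y4 >= 0

Solving the primal: x* = (10, 4.6667).
  primal value c^T x* = 64.
Solving the dual: y* = (4, 0, 0, 1).
  dual value b^T y* = 64.
Strong duality: c^T x* = b^T y*. Confirmed.

64


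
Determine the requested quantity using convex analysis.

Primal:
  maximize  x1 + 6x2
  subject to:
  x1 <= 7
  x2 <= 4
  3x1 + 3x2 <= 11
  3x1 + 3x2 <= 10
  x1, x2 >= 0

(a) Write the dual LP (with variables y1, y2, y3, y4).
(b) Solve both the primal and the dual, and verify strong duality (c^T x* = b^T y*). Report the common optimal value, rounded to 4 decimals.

The standard primal-dual pair for 'max c^T x s.t. A x <= b, x >= 0' is:
  Dual:  min b^T y  s.t.  A^T y >= c,  y >= 0.

So the dual LP is:
  minimize  7y1 + 4y2 + 11y3 + 10y4
  subject to:
    y1 + 3y3 + 3y4 >= 1
    y2 + 3y3 + 3y4 >= 6
    y1, y2, y3, y4 >= 0

Solving the primal: x* = (0, 3.3333).
  primal value c^T x* = 20.
Solving the dual: y* = (0, 0, 0, 2).
  dual value b^T y* = 20.
Strong duality: c^T x* = b^T y*. Confirmed.

20


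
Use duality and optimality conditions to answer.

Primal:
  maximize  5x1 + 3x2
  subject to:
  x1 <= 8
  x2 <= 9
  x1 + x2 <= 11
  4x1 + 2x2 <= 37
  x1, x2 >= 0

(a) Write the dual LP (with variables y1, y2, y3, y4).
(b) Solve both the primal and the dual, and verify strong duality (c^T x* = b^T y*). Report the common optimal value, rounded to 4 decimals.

The standard primal-dual pair for 'max c^T x s.t. A x <= b, x >= 0' is:
  Dual:  min b^T y  s.t.  A^T y >= c,  y >= 0.

So the dual LP is:
  minimize  8y1 + 9y2 + 11y3 + 37y4
  subject to:
    y1 + y3 + 4y4 >= 5
    y2 + y3 + 2y4 >= 3
    y1, y2, y3, y4 >= 0

Solving the primal: x* = (7.5, 3.5).
  primal value c^T x* = 48.
Solving the dual: y* = (0, 0, 1, 1).
  dual value b^T y* = 48.
Strong duality: c^T x* = b^T y*. Confirmed.

48


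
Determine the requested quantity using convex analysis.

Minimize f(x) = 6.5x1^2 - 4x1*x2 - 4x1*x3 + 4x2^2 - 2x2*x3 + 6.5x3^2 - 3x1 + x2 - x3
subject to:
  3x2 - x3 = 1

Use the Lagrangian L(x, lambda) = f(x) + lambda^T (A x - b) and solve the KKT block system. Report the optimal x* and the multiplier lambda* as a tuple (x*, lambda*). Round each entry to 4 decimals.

Form the Lagrangian:
  L(x, lambda) = (1/2) x^T Q x + c^T x + lambda^T (A x - b)
Stationarity (grad_x L = 0): Q x + c + A^T lambda = 0.
Primal feasibility: A x = b.

This gives the KKT block system:
  [ Q   A^T ] [ x     ]   [-c ]
  [ A    0  ] [ lambda ] = [ b ]

Solving the linear system:
  x*      = (0.4213, 0.4048, 0.2143)
  lambda* = (-0.7082)
  f(x*)   = -0.1826

x* = (0.4213, 0.4048, 0.2143), lambda* = (-0.7082)


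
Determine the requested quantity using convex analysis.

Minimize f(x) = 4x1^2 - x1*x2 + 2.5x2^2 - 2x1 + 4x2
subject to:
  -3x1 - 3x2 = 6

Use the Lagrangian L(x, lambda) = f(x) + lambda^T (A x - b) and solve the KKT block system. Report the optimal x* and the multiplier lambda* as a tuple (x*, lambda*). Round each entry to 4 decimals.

Form the Lagrangian:
  L(x, lambda) = (1/2) x^T Q x + c^T x + lambda^T (A x - b)
Stationarity (grad_x L = 0): Q x + c + A^T lambda = 0.
Primal feasibility: A x = b.

This gives the KKT block system:
  [ Q   A^T ] [ x     ]   [-c ]
  [ A    0  ] [ lambda ] = [ b ]

Solving the linear system:
  x*      = (-0.4, -1.6)
  lambda* = (-1.2)
  f(x*)   = 0.8

x* = (-0.4, -1.6), lambda* = (-1.2)


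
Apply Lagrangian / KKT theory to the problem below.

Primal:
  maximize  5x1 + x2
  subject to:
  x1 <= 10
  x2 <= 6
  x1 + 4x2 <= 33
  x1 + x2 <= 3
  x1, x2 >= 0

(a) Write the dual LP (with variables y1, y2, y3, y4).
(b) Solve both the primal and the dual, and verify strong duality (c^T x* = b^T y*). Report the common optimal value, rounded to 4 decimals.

The standard primal-dual pair for 'max c^T x s.t. A x <= b, x >= 0' is:
  Dual:  min b^T y  s.t.  A^T y >= c,  y >= 0.

So the dual LP is:
  minimize  10y1 + 6y2 + 33y3 + 3y4
  subject to:
    y1 + y3 + y4 >= 5
    y2 + 4y3 + y4 >= 1
    y1, y2, y3, y4 >= 0

Solving the primal: x* = (3, 0).
  primal value c^T x* = 15.
Solving the dual: y* = (0, 0, 0, 5).
  dual value b^T y* = 15.
Strong duality: c^T x* = b^T y*. Confirmed.

15


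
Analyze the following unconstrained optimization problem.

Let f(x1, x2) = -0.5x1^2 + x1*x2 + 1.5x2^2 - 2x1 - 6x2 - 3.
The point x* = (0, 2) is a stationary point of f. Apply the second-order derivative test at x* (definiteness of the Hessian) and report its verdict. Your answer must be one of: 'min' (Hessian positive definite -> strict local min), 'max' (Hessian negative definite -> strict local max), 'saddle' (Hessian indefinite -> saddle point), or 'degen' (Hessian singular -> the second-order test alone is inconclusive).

Compute the Hessian H = grad^2 f:
  H = [[-1, 1], [1, 3]]
Verify stationarity: grad f(x*) = H x* + g = (0, 0).
Eigenvalues of H: -1.2361, 3.2361.
Eigenvalues have mixed signs, so H is indefinite -> x* is a saddle point.

saddle


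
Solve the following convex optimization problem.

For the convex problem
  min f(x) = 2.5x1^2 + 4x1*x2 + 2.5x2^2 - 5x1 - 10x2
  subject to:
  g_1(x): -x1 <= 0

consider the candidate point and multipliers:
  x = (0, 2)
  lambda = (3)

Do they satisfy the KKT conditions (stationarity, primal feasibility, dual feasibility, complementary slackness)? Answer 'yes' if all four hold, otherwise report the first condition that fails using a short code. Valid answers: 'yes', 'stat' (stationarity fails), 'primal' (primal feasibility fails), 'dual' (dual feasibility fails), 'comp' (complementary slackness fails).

Gradient of f: grad f(x) = Q x + c = (3, 0)
Constraint values g_i(x) = a_i^T x - b_i:
  g_1((0, 2)) = 0
Stationarity residual: grad f(x) + sum_i lambda_i a_i = (0, 0)
  -> stationarity OK
Primal feasibility (all g_i <= 0): OK
Dual feasibility (all lambda_i >= 0): OK
Complementary slackness (lambda_i * g_i(x) = 0 for all i): OK

Verdict: yes, KKT holds.

yes


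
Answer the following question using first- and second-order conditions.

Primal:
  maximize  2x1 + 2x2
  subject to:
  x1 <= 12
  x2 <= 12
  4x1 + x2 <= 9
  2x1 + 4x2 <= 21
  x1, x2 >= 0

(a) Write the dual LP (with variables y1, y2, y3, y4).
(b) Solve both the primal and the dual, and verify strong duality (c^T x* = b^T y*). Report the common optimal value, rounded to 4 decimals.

The standard primal-dual pair for 'max c^T x s.t. A x <= b, x >= 0' is:
  Dual:  min b^T y  s.t.  A^T y >= c,  y >= 0.

So the dual LP is:
  minimize  12y1 + 12y2 + 9y3 + 21y4
  subject to:
    y1 + 4y3 + 2y4 >= 2
    y2 + y3 + 4y4 >= 2
    y1, y2, y3, y4 >= 0

Solving the primal: x* = (1.0714, 4.7143).
  primal value c^T x* = 11.5714.
Solving the dual: y* = (0, 0, 0.2857, 0.4286).
  dual value b^T y* = 11.5714.
Strong duality: c^T x* = b^T y*. Confirmed.

11.5714


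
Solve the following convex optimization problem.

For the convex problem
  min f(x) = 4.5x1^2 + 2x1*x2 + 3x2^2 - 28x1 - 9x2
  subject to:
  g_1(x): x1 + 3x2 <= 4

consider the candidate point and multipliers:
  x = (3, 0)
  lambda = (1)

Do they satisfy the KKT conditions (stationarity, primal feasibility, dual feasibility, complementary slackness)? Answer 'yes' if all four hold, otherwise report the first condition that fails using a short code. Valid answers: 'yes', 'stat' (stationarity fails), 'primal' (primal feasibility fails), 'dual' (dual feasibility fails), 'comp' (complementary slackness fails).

Gradient of f: grad f(x) = Q x + c = (-1, -3)
Constraint values g_i(x) = a_i^T x - b_i:
  g_1((3, 0)) = -1
Stationarity residual: grad f(x) + sum_i lambda_i a_i = (0, 0)
  -> stationarity OK
Primal feasibility (all g_i <= 0): OK
Dual feasibility (all lambda_i >= 0): OK
Complementary slackness (lambda_i * g_i(x) = 0 for all i): FAILS

Verdict: the first failing condition is complementary_slackness -> comp.

comp


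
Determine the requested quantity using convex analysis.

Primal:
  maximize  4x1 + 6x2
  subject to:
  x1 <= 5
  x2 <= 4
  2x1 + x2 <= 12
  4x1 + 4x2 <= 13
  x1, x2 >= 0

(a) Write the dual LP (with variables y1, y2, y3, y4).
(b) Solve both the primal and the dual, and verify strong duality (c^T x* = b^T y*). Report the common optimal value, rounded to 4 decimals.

The standard primal-dual pair for 'max c^T x s.t. A x <= b, x >= 0' is:
  Dual:  min b^T y  s.t.  A^T y >= c,  y >= 0.

So the dual LP is:
  minimize  5y1 + 4y2 + 12y3 + 13y4
  subject to:
    y1 + 2y3 + 4y4 >= 4
    y2 + y3 + 4y4 >= 6
    y1, y2, y3, y4 >= 0

Solving the primal: x* = (0, 3.25).
  primal value c^T x* = 19.5.
Solving the dual: y* = (0, 0, 0, 1.5).
  dual value b^T y* = 19.5.
Strong duality: c^T x* = b^T y*. Confirmed.

19.5


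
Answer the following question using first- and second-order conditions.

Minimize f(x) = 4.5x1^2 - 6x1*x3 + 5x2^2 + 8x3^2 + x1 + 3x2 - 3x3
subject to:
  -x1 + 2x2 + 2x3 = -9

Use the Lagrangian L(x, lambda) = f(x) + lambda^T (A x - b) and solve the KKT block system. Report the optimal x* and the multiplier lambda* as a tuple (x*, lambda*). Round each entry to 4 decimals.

Form the Lagrangian:
  L(x, lambda) = (1/2) x^T Q x + c^T x + lambda^T (A x - b)
Stationarity (grad_x L = 0): Q x + c + A^T lambda = 0.
Primal feasibility: A x = b.

This gives the KKT block system:
  [ Q   A^T ] [ x     ]   [-c ]
  [ A    0  ] [ lambda ] = [ b ]

Solving the linear system:
  x*      = (0.5112, -2.9607, -1.2837)
  lambda* = (13.3034)
  f(x*)   = 57.6053

x* = (0.5112, -2.9607, -1.2837), lambda* = (13.3034)


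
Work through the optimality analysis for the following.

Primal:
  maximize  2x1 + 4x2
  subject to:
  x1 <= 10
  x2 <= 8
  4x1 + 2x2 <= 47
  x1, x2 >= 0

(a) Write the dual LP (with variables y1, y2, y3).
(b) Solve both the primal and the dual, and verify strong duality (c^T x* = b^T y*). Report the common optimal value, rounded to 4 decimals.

The standard primal-dual pair for 'max c^T x s.t. A x <= b, x >= 0' is:
  Dual:  min b^T y  s.t.  A^T y >= c,  y >= 0.

So the dual LP is:
  minimize  10y1 + 8y2 + 47y3
  subject to:
    y1 + 4y3 >= 2
    y2 + 2y3 >= 4
    y1, y2, y3 >= 0

Solving the primal: x* = (7.75, 8).
  primal value c^T x* = 47.5.
Solving the dual: y* = (0, 3, 0.5).
  dual value b^T y* = 47.5.
Strong duality: c^T x* = b^T y*. Confirmed.

47.5


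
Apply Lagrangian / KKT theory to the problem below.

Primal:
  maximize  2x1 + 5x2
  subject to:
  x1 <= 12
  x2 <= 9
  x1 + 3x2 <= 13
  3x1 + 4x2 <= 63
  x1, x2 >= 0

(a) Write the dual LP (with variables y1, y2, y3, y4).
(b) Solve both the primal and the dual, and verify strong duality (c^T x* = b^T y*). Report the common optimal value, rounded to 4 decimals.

The standard primal-dual pair for 'max c^T x s.t. A x <= b, x >= 0' is:
  Dual:  min b^T y  s.t.  A^T y >= c,  y >= 0.

So the dual LP is:
  minimize  12y1 + 9y2 + 13y3 + 63y4
  subject to:
    y1 + y3 + 3y4 >= 2
    y2 + 3y3 + 4y4 >= 5
    y1, y2, y3, y4 >= 0

Solving the primal: x* = (12, 0.3333).
  primal value c^T x* = 25.6667.
Solving the dual: y* = (0.3333, 0, 1.6667, 0).
  dual value b^T y* = 25.6667.
Strong duality: c^T x* = b^T y*. Confirmed.

25.6667


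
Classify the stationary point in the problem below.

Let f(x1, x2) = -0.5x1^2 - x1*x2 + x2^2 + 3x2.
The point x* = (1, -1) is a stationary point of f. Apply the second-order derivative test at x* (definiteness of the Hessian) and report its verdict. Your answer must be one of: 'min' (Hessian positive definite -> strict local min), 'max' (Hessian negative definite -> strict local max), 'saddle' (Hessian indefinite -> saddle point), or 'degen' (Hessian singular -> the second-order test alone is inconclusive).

Compute the Hessian H = grad^2 f:
  H = [[-1, -1], [-1, 2]]
Verify stationarity: grad f(x*) = H x* + g = (0, 0).
Eigenvalues of H: -1.3028, 2.3028.
Eigenvalues have mixed signs, so H is indefinite -> x* is a saddle point.

saddle


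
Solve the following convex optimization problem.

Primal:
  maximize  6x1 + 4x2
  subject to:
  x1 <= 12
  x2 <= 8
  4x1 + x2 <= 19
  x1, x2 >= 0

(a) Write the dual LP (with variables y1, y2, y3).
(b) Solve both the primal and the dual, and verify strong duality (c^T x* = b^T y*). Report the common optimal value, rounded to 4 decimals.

The standard primal-dual pair for 'max c^T x s.t. A x <= b, x >= 0' is:
  Dual:  min b^T y  s.t.  A^T y >= c,  y >= 0.

So the dual LP is:
  minimize  12y1 + 8y2 + 19y3
  subject to:
    y1 + 4y3 >= 6
    y2 + y3 >= 4
    y1, y2, y3 >= 0

Solving the primal: x* = (2.75, 8).
  primal value c^T x* = 48.5.
Solving the dual: y* = (0, 2.5, 1.5).
  dual value b^T y* = 48.5.
Strong duality: c^T x* = b^T y*. Confirmed.

48.5


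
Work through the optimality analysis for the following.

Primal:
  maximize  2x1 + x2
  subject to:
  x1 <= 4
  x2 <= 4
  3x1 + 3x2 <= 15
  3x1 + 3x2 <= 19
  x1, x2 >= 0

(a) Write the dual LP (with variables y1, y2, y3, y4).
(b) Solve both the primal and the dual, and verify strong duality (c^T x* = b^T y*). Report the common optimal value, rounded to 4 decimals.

The standard primal-dual pair for 'max c^T x s.t. A x <= b, x >= 0' is:
  Dual:  min b^T y  s.t.  A^T y >= c,  y >= 0.

So the dual LP is:
  minimize  4y1 + 4y2 + 15y3 + 19y4
  subject to:
    y1 + 3y3 + 3y4 >= 2
    y2 + 3y3 + 3y4 >= 1
    y1, y2, y3, y4 >= 0

Solving the primal: x* = (4, 1).
  primal value c^T x* = 9.
Solving the dual: y* = (1, 0, 0.3333, 0).
  dual value b^T y* = 9.
Strong duality: c^T x* = b^T y*. Confirmed.

9


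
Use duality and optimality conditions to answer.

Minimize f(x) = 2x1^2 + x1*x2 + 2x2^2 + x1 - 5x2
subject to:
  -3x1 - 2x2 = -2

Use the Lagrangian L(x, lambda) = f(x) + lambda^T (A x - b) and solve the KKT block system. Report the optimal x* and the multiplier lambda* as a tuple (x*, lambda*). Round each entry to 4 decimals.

Form the Lagrangian:
  L(x, lambda) = (1/2) x^T Q x + c^T x + lambda^T (A x - b)
Stationarity (grad_x L = 0): Q x + c + A^T lambda = 0.
Primal feasibility: A x = b.

This gives the KKT block system:
  [ Q   A^T ] [ x     ]   [-c ]
  [ A    0  ] [ lambda ] = [ b ]

Solving the linear system:
  x*      = (-0.35, 1.525)
  lambda* = (0.375)
  f(x*)   = -3.6125

x* = (-0.35, 1.525), lambda* = (0.375)


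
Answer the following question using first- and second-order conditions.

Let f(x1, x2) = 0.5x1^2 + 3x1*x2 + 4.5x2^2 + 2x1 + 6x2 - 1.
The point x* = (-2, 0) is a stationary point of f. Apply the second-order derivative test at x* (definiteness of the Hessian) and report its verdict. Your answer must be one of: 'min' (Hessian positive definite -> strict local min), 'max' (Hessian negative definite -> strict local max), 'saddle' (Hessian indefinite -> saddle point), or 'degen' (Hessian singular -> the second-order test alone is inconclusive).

Compute the Hessian H = grad^2 f:
  H = [[1, 3], [3, 9]]
Verify stationarity: grad f(x*) = H x* + g = (0, 0).
Eigenvalues of H: 0, 10.
H has a zero eigenvalue (singular; positive semidefinite but not definite), so H is neither positive definite, negative definite, nor indefinite. The second-order test alone is inconclusive -> degen.
(Indeed, f is constant along the null direction of H through x*, so x* is not a strict local extremum.)

degen


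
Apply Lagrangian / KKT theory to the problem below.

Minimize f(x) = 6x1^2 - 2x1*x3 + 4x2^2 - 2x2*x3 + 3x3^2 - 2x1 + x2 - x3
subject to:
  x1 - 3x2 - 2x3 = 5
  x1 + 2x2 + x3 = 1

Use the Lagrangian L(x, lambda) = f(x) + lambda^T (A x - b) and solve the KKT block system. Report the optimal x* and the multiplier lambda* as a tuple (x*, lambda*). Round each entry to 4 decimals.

Form the Lagrangian:
  L(x, lambda) = (1/2) x^T Q x + c^T x + lambda^T (A x - b)
Stationarity (grad_x L = 0): Q x + c + A^T lambda = 0.
Primal feasibility: A x = b.

This gives the KKT block system:
  [ Q   A^T ] [ x     ]   [-c ]
  [ A    0  ] [ lambda ] = [ b ]

Solving the linear system:
  x*      = (2.5182, -0.5547, -0.4088)
  lambda* = (-12.1387, -16.8978)
  f(x*)   = 36.2044

x* = (2.5182, -0.5547, -0.4088), lambda* = (-12.1387, -16.8978)


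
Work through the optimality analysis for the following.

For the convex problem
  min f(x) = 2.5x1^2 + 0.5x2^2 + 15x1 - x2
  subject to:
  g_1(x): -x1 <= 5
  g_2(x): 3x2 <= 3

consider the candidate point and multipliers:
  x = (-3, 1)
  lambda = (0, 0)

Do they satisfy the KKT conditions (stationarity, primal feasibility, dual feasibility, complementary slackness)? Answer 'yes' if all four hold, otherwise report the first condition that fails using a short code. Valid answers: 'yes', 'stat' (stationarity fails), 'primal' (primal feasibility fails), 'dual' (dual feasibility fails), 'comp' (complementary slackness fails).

Gradient of f: grad f(x) = Q x + c = (0, 0)
Constraint values g_i(x) = a_i^T x - b_i:
  g_1((-3, 1)) = -2
  g_2((-3, 1)) = 0
Stationarity residual: grad f(x) + sum_i lambda_i a_i = (0, 0)
  -> stationarity OK
Primal feasibility (all g_i <= 0): OK
Dual feasibility (all lambda_i >= 0): OK
Complementary slackness (lambda_i * g_i(x) = 0 for all i): OK

Verdict: yes, KKT holds.

yes


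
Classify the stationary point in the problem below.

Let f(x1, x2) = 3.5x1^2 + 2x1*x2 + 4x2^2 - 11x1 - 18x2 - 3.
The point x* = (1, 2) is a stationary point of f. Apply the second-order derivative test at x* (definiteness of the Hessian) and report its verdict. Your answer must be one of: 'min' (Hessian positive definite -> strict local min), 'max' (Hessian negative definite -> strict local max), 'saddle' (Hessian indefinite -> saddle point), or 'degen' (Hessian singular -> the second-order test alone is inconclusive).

Compute the Hessian H = grad^2 f:
  H = [[7, 2], [2, 8]]
Verify stationarity: grad f(x*) = H x* + g = (0, 0).
Eigenvalues of H: 5.4384, 9.5616.
Both eigenvalues > 0, so H is positive definite -> x* is a strict local min.

min


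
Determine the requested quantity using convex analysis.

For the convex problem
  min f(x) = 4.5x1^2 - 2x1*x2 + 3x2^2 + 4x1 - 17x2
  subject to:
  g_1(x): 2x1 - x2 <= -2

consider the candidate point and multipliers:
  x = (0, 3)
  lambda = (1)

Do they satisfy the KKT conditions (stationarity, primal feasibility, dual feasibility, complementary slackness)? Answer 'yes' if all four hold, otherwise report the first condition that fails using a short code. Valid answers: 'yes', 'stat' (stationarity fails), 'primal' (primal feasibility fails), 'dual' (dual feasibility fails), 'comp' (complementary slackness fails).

Gradient of f: grad f(x) = Q x + c = (-2, 1)
Constraint values g_i(x) = a_i^T x - b_i:
  g_1((0, 3)) = -1
Stationarity residual: grad f(x) + sum_i lambda_i a_i = (0, 0)
  -> stationarity OK
Primal feasibility (all g_i <= 0): OK
Dual feasibility (all lambda_i >= 0): OK
Complementary slackness (lambda_i * g_i(x) = 0 for all i): FAILS

Verdict: the first failing condition is complementary_slackness -> comp.

comp


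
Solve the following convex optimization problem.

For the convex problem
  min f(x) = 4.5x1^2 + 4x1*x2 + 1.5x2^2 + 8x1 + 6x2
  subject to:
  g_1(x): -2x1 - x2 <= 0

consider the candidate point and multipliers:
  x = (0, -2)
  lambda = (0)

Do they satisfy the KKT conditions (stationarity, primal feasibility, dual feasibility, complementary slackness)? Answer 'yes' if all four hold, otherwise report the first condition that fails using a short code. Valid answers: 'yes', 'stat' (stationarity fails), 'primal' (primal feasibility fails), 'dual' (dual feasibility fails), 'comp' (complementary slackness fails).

Gradient of f: grad f(x) = Q x + c = (0, 0)
Constraint values g_i(x) = a_i^T x - b_i:
  g_1((0, -2)) = 2
Stationarity residual: grad f(x) + sum_i lambda_i a_i = (0, 0)
  -> stationarity OK
Primal feasibility (all g_i <= 0): FAILS
Dual feasibility (all lambda_i >= 0): OK
Complementary slackness (lambda_i * g_i(x) = 0 for all i): OK

Verdict: the first failing condition is primal_feasibility -> primal.

primal


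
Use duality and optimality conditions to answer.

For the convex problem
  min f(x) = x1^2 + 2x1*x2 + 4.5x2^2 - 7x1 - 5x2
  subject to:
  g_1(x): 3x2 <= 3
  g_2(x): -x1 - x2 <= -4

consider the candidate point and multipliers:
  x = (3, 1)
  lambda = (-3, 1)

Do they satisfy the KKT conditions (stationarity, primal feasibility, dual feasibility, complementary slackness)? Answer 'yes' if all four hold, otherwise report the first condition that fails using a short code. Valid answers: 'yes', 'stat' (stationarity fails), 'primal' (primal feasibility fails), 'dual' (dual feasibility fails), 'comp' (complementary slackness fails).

Gradient of f: grad f(x) = Q x + c = (1, 10)
Constraint values g_i(x) = a_i^T x - b_i:
  g_1((3, 1)) = 0
  g_2((3, 1)) = 0
Stationarity residual: grad f(x) + sum_i lambda_i a_i = (0, 0)
  -> stationarity OK
Primal feasibility (all g_i <= 0): OK
Dual feasibility (all lambda_i >= 0): FAILS
Complementary slackness (lambda_i * g_i(x) = 0 for all i): OK

Verdict: the first failing condition is dual_feasibility -> dual.

dual


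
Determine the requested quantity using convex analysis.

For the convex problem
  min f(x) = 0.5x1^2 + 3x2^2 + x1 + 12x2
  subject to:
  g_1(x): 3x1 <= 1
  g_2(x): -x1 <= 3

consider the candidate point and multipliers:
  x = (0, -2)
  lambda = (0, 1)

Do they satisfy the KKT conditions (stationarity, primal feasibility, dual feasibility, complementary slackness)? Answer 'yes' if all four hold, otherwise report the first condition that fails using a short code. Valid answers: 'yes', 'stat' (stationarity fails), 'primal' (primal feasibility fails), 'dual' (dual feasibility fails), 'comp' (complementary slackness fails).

Gradient of f: grad f(x) = Q x + c = (1, 0)
Constraint values g_i(x) = a_i^T x - b_i:
  g_1((0, -2)) = -1
  g_2((0, -2)) = -3
Stationarity residual: grad f(x) + sum_i lambda_i a_i = (0, 0)
  -> stationarity OK
Primal feasibility (all g_i <= 0): OK
Dual feasibility (all lambda_i >= 0): OK
Complementary slackness (lambda_i * g_i(x) = 0 for all i): FAILS

Verdict: the first failing condition is complementary_slackness -> comp.

comp


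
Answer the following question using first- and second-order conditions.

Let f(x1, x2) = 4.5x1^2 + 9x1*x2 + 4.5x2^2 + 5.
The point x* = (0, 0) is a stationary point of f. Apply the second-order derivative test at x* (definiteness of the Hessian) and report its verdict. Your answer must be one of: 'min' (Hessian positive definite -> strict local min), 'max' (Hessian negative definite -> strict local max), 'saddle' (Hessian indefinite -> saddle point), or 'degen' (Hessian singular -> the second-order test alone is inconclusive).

Compute the Hessian H = grad^2 f:
  H = [[9, 9], [9, 9]]
Verify stationarity: grad f(x*) = H x* + g = (0, 0).
Eigenvalues of H: 0, 18.
H has a zero eigenvalue (singular; positive semidefinite but not definite), so H is neither positive definite, negative definite, nor indefinite. The second-order test alone is inconclusive -> degen.
(Indeed, f is constant along the null direction of H through x*, so x* is not a strict local extremum.)

degen


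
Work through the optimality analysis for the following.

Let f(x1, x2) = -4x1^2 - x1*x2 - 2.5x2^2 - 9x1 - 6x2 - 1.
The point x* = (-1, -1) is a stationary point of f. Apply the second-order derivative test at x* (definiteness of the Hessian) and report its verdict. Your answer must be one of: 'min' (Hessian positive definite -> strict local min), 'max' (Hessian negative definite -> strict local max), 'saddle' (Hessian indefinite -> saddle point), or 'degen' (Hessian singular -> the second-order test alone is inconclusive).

Compute the Hessian H = grad^2 f:
  H = [[-8, -1], [-1, -5]]
Verify stationarity: grad f(x*) = H x* + g = (0, 0).
Eigenvalues of H: -8.3028, -4.6972.
Both eigenvalues < 0, so H is negative definite -> x* is a strict local max.

max


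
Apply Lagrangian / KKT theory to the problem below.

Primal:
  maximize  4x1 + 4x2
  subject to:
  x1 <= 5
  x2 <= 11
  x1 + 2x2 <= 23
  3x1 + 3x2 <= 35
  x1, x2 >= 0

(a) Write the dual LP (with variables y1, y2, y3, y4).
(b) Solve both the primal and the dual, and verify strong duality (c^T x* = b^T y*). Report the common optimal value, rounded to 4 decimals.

The standard primal-dual pair for 'max c^T x s.t. A x <= b, x >= 0' is:
  Dual:  min b^T y  s.t.  A^T y >= c,  y >= 0.

So the dual LP is:
  minimize  5y1 + 11y2 + 23y3 + 35y4
  subject to:
    y1 + y3 + 3y4 >= 4
    y2 + 2y3 + 3y4 >= 4
    y1, y2, y3, y4 >= 0

Solving the primal: x* = (5, 6.6667).
  primal value c^T x* = 46.6667.
Solving the dual: y* = (0, 0, 0, 1.3333).
  dual value b^T y* = 46.6667.
Strong duality: c^T x* = b^T y*. Confirmed.

46.6667


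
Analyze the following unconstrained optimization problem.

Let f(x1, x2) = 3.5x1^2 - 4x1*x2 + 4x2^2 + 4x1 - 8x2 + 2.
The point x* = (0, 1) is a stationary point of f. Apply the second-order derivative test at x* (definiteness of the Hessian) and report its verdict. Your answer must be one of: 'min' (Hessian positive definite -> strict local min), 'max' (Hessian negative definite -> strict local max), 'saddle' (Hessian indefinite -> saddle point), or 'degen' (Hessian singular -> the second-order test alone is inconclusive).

Compute the Hessian H = grad^2 f:
  H = [[7, -4], [-4, 8]]
Verify stationarity: grad f(x*) = H x* + g = (0, 0).
Eigenvalues of H: 3.4689, 11.5311.
Both eigenvalues > 0, so H is positive definite -> x* is a strict local min.

min


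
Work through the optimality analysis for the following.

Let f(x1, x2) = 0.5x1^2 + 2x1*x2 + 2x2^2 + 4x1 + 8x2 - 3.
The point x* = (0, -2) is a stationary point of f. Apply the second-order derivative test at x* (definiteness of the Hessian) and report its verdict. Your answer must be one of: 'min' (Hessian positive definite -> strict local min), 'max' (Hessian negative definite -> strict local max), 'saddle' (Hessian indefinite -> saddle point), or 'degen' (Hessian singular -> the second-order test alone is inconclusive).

Compute the Hessian H = grad^2 f:
  H = [[1, 2], [2, 4]]
Verify stationarity: grad f(x*) = H x* + g = (0, 0).
Eigenvalues of H: 0, 5.
H has a zero eigenvalue (singular; positive semidefinite but not definite), so H is neither positive definite, negative definite, nor indefinite. The second-order test alone is inconclusive -> degen.
(Indeed, f is constant along the null direction of H through x*, so x* is not a strict local extremum.)

degen


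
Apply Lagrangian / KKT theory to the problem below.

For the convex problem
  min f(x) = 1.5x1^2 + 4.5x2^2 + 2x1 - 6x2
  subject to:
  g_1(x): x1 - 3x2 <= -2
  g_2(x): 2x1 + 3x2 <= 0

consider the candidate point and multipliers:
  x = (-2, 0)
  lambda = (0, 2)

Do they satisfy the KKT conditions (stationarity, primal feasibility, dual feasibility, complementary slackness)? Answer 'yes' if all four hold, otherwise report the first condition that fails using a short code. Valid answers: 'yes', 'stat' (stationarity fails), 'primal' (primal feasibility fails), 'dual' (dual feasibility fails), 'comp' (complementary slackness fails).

Gradient of f: grad f(x) = Q x + c = (-4, -6)
Constraint values g_i(x) = a_i^T x - b_i:
  g_1((-2, 0)) = 0
  g_2((-2, 0)) = -4
Stationarity residual: grad f(x) + sum_i lambda_i a_i = (0, 0)
  -> stationarity OK
Primal feasibility (all g_i <= 0): OK
Dual feasibility (all lambda_i >= 0): OK
Complementary slackness (lambda_i * g_i(x) = 0 for all i): FAILS

Verdict: the first failing condition is complementary_slackness -> comp.

comp


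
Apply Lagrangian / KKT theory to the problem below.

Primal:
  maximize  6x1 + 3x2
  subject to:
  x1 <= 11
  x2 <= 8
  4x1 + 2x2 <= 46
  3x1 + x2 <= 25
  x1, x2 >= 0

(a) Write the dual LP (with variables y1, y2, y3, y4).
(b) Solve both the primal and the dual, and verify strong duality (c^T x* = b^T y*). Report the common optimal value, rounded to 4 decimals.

The standard primal-dual pair for 'max c^T x s.t. A x <= b, x >= 0' is:
  Dual:  min b^T y  s.t.  A^T y >= c,  y >= 0.

So the dual LP is:
  minimize  11y1 + 8y2 + 46y3 + 25y4
  subject to:
    y1 + 4y3 + 3y4 >= 6
    y2 + 2y3 + y4 >= 3
    y1, y2, y3, y4 >= 0

Solving the primal: x* = (5.6667, 8).
  primal value c^T x* = 58.
Solving the dual: y* = (0, 1, 0, 2).
  dual value b^T y* = 58.
Strong duality: c^T x* = b^T y*. Confirmed.

58


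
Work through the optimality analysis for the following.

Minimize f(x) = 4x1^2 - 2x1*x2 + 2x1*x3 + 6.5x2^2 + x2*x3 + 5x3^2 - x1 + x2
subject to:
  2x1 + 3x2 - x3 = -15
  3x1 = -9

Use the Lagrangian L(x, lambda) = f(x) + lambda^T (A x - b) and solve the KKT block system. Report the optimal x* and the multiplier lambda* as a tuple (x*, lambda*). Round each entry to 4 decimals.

Form the Lagrangian:
  L(x, lambda) = (1/2) x^T Q x + c^T x + lambda^T (A x - b)
Stationarity (grad_x L = 0): Q x + c + A^T lambda = 0.
Primal feasibility: A x = b.

This gives the KKT block system:
  [ Q   A^T ] [ x     ]   [-c ]
  [ A    0  ] [ lambda ] = [ b ]

Solving the linear system:
  x*      = (-3, -2.4587, 1.6239)
  lambda* = (7.7798, 0.4251)
  f(x*)   = 60.5321

x* = (-3, -2.4587, 1.6239), lambda* = (7.7798, 0.4251)


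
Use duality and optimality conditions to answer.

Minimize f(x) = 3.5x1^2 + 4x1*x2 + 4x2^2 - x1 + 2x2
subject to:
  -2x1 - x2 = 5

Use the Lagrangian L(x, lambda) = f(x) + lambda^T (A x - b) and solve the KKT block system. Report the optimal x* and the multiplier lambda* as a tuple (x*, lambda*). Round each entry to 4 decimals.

Form the Lagrangian:
  L(x, lambda) = (1/2) x^T Q x + c^T x + lambda^T (A x - b)
Stationarity (grad_x L = 0): Q x + c + A^T lambda = 0.
Primal feasibility: A x = b.

This gives the KKT block system:
  [ Q   A^T ] [ x     ]   [-c ]
  [ A    0  ] [ lambda ] = [ b ]

Solving the linear system:
  x*      = (-2.3913, -0.2174)
  lambda* = (-9.3043)
  f(x*)   = 24.2391

x* = (-2.3913, -0.2174), lambda* = (-9.3043)


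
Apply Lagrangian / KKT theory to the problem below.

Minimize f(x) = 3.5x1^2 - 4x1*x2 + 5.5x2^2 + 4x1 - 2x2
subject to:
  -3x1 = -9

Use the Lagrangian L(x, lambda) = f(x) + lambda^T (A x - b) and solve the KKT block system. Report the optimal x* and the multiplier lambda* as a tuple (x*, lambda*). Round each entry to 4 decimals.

Form the Lagrangian:
  L(x, lambda) = (1/2) x^T Q x + c^T x + lambda^T (A x - b)
Stationarity (grad_x L = 0): Q x + c + A^T lambda = 0.
Primal feasibility: A x = b.

This gives the KKT block system:
  [ Q   A^T ] [ x     ]   [-c ]
  [ A    0  ] [ lambda ] = [ b ]

Solving the linear system:
  x*      = (3, 1.2727)
  lambda* = (6.6364)
  f(x*)   = 34.5909

x* = (3, 1.2727), lambda* = (6.6364)


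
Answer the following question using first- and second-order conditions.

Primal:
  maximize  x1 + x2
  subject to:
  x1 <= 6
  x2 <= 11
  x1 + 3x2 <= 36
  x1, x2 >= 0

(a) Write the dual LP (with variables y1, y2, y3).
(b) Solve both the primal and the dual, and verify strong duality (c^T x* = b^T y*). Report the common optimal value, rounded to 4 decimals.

The standard primal-dual pair for 'max c^T x s.t. A x <= b, x >= 0' is:
  Dual:  min b^T y  s.t.  A^T y >= c,  y >= 0.

So the dual LP is:
  minimize  6y1 + 11y2 + 36y3
  subject to:
    y1 + y3 >= 1
    y2 + 3y3 >= 1
    y1, y2, y3 >= 0

Solving the primal: x* = (6, 10).
  primal value c^T x* = 16.
Solving the dual: y* = (0.6667, 0, 0.3333).
  dual value b^T y* = 16.
Strong duality: c^T x* = b^T y*. Confirmed.

16


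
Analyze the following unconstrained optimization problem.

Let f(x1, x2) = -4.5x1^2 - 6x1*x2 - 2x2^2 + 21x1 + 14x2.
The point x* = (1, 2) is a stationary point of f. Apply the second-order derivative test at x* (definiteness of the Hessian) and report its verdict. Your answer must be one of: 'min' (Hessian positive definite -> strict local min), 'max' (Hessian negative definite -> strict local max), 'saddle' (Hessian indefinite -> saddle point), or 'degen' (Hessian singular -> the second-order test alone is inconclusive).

Compute the Hessian H = grad^2 f:
  H = [[-9, -6], [-6, -4]]
Verify stationarity: grad f(x*) = H x* + g = (0, 0).
Eigenvalues of H: -13, 0.
H has a zero eigenvalue (singular; negative semidefinite but not definite), so H is neither positive definite, negative definite, nor indefinite. The second-order test alone is inconclusive -> degen.
(Indeed, f is constant along the null direction of H through x*, so x* is not a strict local extremum.)

degen


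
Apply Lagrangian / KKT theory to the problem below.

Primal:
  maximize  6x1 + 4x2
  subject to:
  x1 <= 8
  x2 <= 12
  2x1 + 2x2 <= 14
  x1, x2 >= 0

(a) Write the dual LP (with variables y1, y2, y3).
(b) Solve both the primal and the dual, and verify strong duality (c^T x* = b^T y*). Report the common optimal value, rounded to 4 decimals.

The standard primal-dual pair for 'max c^T x s.t. A x <= b, x >= 0' is:
  Dual:  min b^T y  s.t.  A^T y >= c,  y >= 0.

So the dual LP is:
  minimize  8y1 + 12y2 + 14y3
  subject to:
    y1 + 2y3 >= 6
    y2 + 2y3 >= 4
    y1, y2, y3 >= 0

Solving the primal: x* = (7, 0).
  primal value c^T x* = 42.
Solving the dual: y* = (0, 0, 3).
  dual value b^T y* = 42.
Strong duality: c^T x* = b^T y*. Confirmed.

42
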